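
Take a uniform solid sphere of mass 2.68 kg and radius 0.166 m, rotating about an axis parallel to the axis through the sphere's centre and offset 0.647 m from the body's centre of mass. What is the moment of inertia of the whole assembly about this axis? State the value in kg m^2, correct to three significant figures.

I_cm = (2/5)MR² = (2/5)(2.68)(0.166)² = 0.02954 kg m^2; centre at d = 0.647 m, so the parallel axis theorem gives I = 0.02954 + (2.68)(0.647)² = 1.1514 kg m^2.

1.15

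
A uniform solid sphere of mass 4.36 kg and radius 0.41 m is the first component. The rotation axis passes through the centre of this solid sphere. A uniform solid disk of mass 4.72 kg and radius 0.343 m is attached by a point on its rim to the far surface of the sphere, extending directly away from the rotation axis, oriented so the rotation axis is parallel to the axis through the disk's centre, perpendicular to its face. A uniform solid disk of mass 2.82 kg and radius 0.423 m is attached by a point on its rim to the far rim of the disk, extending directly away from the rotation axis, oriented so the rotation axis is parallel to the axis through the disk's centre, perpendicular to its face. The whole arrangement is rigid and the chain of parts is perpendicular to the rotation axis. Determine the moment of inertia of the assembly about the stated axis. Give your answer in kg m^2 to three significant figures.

10.0

Solid sphere: I_cm = (2/5)MR² = (2/5)(4.36)(0.41)² = 0.29317 kg m^2; axis through the centre, so I = 0.29317 kg m^2.
Solid disk: I_cm = (1/2)MR² = (1/2)(4.72)(0.343)² = 0.27765 kg m^2; centre at d = 0.41 + 0.343 = 0.753 m, so the parallel axis theorem gives I = 0.27765 + (4.72)(0.753)² = 2.9539 kg m^2.
Solid disk: I_cm = (1/2)MR² = (1/2)(2.82)(0.423)² = 0.25229 kg m^2; centre at d = 0.41 + 0.343 + 0.343 + 0.423 = 1.519 m, so the parallel axis theorem gives I = 0.25229 + (2.82)(1.519)² = 6.759 kg m^2.
Total I = 0.29317 + 2.9539 + 6.759 = 10.006 kg m^2.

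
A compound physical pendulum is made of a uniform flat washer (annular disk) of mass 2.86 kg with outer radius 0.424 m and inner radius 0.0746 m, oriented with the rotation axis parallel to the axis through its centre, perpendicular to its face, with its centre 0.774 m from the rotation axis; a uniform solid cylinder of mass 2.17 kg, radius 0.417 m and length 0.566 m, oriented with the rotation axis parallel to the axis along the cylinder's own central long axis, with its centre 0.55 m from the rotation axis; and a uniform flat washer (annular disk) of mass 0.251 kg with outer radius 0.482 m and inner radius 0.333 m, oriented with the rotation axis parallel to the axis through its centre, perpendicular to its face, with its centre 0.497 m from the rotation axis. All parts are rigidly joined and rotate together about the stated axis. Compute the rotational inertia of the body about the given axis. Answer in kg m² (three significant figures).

2.93

Annular disk: I_cm = (1/2)M(R²+r²) = (1/2)(2.86)[(0.424)² + (0.0746)²] = 0.26504 kg m²; centre at d = 0.774 m, so the parallel axis theorem gives I = 0.26504 + (2.86)(0.774)² = 1.9784 kg m².
Solid cylinder: I_cm = (1/2)MR² = (1/2)(2.17)(0.417)² = 0.18867 kg m²; centre at d = 0.55 m, so the parallel axis theorem gives I = 0.18867 + (2.17)(0.55)² = 0.84509 kg m².
Annular disk: I_cm = (1/2)M(R²+r²) = (1/2)(0.251)[(0.482)² + (0.333)²] = 0.043073 kg m²; centre at d = 0.497 m, so the parallel axis theorem gives I = 0.043073 + (0.251)(0.497)² = 0.10507 kg m².
Total I = 1.9784 + 0.84509 + 0.10507 = 2.9286 kg m².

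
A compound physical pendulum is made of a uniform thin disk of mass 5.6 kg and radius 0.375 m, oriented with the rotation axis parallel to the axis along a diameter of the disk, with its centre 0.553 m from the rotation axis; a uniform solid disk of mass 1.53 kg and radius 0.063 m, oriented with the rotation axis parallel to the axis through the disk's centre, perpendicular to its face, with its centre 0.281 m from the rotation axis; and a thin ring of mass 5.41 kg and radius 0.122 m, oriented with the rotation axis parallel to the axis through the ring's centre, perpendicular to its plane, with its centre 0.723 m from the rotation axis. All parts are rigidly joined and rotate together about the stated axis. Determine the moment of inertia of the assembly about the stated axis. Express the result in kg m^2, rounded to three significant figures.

4.94

Thin disk: I_cm = (1/4)MR² = (1/4)(5.6)(0.375)² = 0.19687 kg m^2; centre at d = 0.553 m, so the parallel axis theorem gives I = 0.19687 + (5.6)(0.553)² = 1.9094 kg m^2.
Solid disk: I_cm = (1/2)MR² = (1/2)(1.53)(0.063)² = 0.0030363 kg m^2; centre at d = 0.281 m, so the parallel axis theorem gives I = 0.0030363 + (1.53)(0.281)² = 0.12385 kg m^2.
Thin ring: I_cm = MR² = (5.41)(0.122)² = 0.080522 kg m^2; centre at d = 0.723 m, so the parallel axis theorem gives I = 0.080522 + (5.41)(0.723)² = 2.9085 kg m^2.
Total I = 1.9094 + 0.12385 + 2.9085 = 4.9417 kg m^2.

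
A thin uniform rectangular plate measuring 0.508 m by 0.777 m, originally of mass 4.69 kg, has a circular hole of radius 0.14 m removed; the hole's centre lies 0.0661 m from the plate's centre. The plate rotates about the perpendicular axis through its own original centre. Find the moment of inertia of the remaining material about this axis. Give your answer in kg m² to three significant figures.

Unpierced body about its centre: I₀ = (1/12)M(a²+b²) = (1/12)(4.69)[(0.508)² + (0.777)²] = 0.33682 kg m².
The removed disk has mass m = M·πr²/(ab) = (4.69)·π(0.14)²/(0.508·0.777) = 0.73163 kg (same uniform areal density).
Its moment of inertia about the rotation axis (parallel-axis theorem): I_hole = (1/2)mr² + md² = (1/2)(0.73163)(0.14)² + (0.73163)(0.0661)² = 0.010367 kg m².
Treating the hole as negative mass, I = I₀ − I_hole = 0.33682 − 0.010367 = 0.32645 kg m².

0.326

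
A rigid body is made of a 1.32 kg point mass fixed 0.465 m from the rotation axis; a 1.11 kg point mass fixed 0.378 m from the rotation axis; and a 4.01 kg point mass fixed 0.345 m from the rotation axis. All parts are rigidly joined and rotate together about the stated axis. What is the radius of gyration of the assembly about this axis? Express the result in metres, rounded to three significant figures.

Point mass: I_cm = 0; centre at d = 0.465 m, so I = I_cm + Md² gives I = 0 + (1.32)(0.465)² = 0.28542 kg m^2.
Point mass: I_cm = 0; centre at d = 0.378 m, so I = I_cm + Md² gives I = 0 + (1.11)(0.378)² = 0.1586 kg m^2.
Point mass: I_cm = 0; centre at d = 0.345 m, so I = I_cm + Md² gives I = 0 + (4.01)(0.345)² = 0.47729 kg m^2.
Total I = 0.92131 kg m^2; total mass M = 6.44 kg.
k = √(I/M) = √(0.92131/6.44) = 0.37823 m.

0.378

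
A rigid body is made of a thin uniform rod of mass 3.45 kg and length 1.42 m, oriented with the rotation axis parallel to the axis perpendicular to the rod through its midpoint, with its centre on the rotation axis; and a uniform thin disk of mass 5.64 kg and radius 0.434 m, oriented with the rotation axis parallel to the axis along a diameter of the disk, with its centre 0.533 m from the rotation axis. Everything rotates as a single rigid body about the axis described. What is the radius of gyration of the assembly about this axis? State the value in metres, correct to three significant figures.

Thin rod: I_cm = (1/12)ML² = (1/12)(3.45)(1.42)² = 0.57971 kg m²; axis through the centre, so I = 0.57971 kg m².
Thin disk: I_cm = (1/4)MR² = (1/4)(5.64)(0.434)² = 0.26558 kg m²; centre at d = 0.533 m, so I = I_cm + Md² gives I = 0.26558 + (5.64)(0.533)² = 1.8678 kg m².
Total I = 2.4476 kg m²; total mass M = 9.09 kg.
k = √(I/M) = √(2.4476/9.09) = 0.5189 m.

0.519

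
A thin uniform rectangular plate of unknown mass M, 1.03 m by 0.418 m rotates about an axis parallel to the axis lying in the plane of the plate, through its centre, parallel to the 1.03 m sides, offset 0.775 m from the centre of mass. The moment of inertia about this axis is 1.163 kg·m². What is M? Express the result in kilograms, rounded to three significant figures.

1.89

I = I_cm + Md² = (1/12)Mb² + Md² = M·[0.0833333·(0.418)² + (0.775)²] = M·0.61519.
So M = 1.163 / 0.61519 = 1.8905 kg.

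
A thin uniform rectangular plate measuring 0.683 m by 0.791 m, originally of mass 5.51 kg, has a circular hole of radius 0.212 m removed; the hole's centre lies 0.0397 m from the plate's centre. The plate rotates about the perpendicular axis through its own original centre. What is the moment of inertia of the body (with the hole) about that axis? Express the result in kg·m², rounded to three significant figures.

Unpierced body about its centre: I₀ = (1/12)M(a²+b²) = (1/12)(5.51)[(0.683)² + (0.791)²] = 0.50149 kg·m².
The removed disk has mass m = M·πr²/(ab) = (5.51)·π(0.212)²/(0.683·0.791) = 1.44 kg (same uniform areal density).
Its moment of inertia about the rotation axis (parallel-axis theorem): I_hole = (1/2)mr² + md² = (1/2)(1.44)(0.212)² + (1.44)(0.0397)² = 0.03463 kg·m².
Treating the hole as negative mass, I = I₀ − I_hole = 0.50149 − 0.03463 = 0.46686 kg·m².

0.467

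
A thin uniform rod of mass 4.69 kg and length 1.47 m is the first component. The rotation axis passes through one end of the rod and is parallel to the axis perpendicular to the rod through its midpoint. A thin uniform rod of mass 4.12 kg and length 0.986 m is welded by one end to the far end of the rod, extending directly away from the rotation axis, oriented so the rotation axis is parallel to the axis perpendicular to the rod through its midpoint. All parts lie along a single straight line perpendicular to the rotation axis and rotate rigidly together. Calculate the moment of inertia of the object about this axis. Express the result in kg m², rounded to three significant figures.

19.6

Thin rod: I_cm = (1/12)ML² = (1/12)(4.69)(1.47)² = 0.84455 kg m²; centre at d = 0.735 m, so I = I_cm + Md² gives I = 0.84455 + (4.69)(0.735)² = 3.3782 kg m².
Thin rod: I_cm = (1/12)ML² = (1/12)(4.12)(0.986)² = 0.33379 kg m²; centre at d = 0.735 + 0.735 + 0.493 = 1.963 m, so I = I_cm + Md² gives I = 0.33379 + (4.12)(1.963)² = 16.21 kg m².
Total I = 3.3782 + 16.21 = 19.588 kg m².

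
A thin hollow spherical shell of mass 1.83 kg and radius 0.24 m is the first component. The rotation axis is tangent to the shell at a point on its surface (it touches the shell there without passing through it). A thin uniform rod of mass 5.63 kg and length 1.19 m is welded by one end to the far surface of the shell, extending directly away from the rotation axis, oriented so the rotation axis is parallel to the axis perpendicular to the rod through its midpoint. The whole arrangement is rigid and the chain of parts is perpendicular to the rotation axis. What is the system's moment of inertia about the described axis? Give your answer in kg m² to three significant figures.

7.35

Spherical shell: I_cm = (2/3)MR² = (2/3)(1.83)(0.24)² = 0.070272 kg m²; centre at d = 0.24 m, so I = I_cm + Md² gives I = 0.070272 + (1.83)(0.24)² = 0.17568 kg m².
Thin rod: I_cm = (1/12)ML² = (1/12)(5.63)(1.19)² = 0.66439 kg m²; centre at d = 0.24 + 0.24 + 0.595 = 1.075 m, so I = I_cm + Md² gives I = 0.66439 + (5.63)(1.075)² = 7.1706 kg m².
Total I = 0.17568 + 7.1706 = 7.3462 kg m².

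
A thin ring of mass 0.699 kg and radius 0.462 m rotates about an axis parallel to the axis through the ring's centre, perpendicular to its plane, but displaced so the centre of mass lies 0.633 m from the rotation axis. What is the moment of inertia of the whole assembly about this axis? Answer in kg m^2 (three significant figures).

0.429

I_cm = MR² = (0.699)(0.462)² = 0.1492 kg m^2; centre at d = 0.633 m, so I = I_cm + Md² gives I = 0.1492 + (0.699)(0.633)² = 0.42928 kg m^2.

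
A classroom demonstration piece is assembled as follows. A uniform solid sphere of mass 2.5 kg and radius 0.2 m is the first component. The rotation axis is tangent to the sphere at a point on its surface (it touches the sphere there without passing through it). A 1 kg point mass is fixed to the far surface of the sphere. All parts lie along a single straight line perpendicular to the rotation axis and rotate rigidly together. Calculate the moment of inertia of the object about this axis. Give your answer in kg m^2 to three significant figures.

Solid sphere: I_cm = (2/5)MR² = (2/5)(2.5)(0.2)² = 0.04 kg m^2; centre at d = 0.2 m, so I = I_cm + Md² gives I = 0.04 + (2.5)(0.2)² = 0.14 kg m^2.
Point mass: I_cm = 0; centre at d = 0.2 + 0.2 = 0.4 m, so I = I_cm + Md² gives I = 0 + (1)(0.4)² = 0.16 kg m^2.
Total I = 0.14 + 0.16 = 0.3 kg m^2.

0.300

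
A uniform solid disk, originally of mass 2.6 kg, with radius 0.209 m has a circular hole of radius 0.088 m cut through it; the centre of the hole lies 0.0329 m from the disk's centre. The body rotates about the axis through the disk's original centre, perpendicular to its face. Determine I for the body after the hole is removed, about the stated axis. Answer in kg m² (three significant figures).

Unpierced body about its centre: I₀ = (1/2)MR² = (1/2)(2.6)(0.209)² = 0.056785 kg m².
The removed disk has mass m = M·(r/R)² = (2.6)(0.088/0.209)² = 0.46094 kg (same uniform areal density).
Its moment of inertia about the rotation axis (parallel-axis theorem): I_hole = (1/2)mr² + md² = (1/2)(0.46094)(0.088)² + (0.46094)(0.0329)² = 0.0022837 kg m².
Treating the hole as negative mass, I = I₀ − I_hole = 0.056785 − 0.0022837 = 0.054502 kg m².

0.0545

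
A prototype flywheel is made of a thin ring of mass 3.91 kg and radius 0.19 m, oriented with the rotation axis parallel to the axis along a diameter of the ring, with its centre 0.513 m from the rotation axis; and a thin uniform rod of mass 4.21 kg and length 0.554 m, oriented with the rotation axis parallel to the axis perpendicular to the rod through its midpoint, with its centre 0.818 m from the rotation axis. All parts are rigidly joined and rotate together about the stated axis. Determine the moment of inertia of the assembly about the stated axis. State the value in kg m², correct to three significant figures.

Thin ring: I_cm = (1/2)MR² = (1/2)(3.91)(0.19)² = 0.070575 kg m²; centre at d = 0.513 m, so I = I_cm + Md² gives I = 0.070575 + (3.91)(0.513)² = 1.0996 kg m².
Thin rod: I_cm = (1/12)ML² = (1/12)(4.21)(0.554)² = 0.10768 kg m²; centre at d = 0.818 m, so I = I_cm + Md² gives I = 0.10768 + (4.21)(0.818)² = 2.9247 kg m².
Total I = 1.0996 + 2.9247 = 4.0243 kg m².

4.02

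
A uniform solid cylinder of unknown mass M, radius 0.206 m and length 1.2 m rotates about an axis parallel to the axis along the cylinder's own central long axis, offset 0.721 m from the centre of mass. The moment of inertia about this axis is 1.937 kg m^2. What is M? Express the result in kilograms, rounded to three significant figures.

3.58

I = I_cm + Md² = (1/2)MR² + Md² = M·[0.5·(0.206)² + (0.721)²] = M·0.54106.
So M = 1.937 / 0.54106 = 3.58 kg.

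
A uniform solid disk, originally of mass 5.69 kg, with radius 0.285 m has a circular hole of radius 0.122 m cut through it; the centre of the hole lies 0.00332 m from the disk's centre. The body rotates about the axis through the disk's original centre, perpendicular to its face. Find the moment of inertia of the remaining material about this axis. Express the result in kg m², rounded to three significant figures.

0.223

Unpierced body about its centre: I₀ = (1/2)MR² = (1/2)(5.69)(0.285)² = 0.23109 kg m².
The removed disk has mass m = M·(r/R)² = (5.69)(0.122/0.285)² = 1.0427 kg (same uniform areal density).
Its moment of inertia about the rotation axis (parallel-axis theorem): I_hole = (1/2)mr² + md² = (1/2)(1.0427)(0.122)² + (1.0427)(0.00332)² = 0.007771 kg m².
Treating the hole as negative mass, I = I₀ − I_hole = 0.23109 − 0.007771 = 0.22331 kg m².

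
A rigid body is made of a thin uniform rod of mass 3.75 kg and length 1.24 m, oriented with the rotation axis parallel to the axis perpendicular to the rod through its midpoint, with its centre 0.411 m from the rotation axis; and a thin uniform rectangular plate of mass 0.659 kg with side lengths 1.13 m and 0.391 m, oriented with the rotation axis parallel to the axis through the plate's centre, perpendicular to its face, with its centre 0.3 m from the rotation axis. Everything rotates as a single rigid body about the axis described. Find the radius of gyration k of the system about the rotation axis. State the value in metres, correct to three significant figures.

0.533

Thin rod: I_cm = (1/12)ML² = (1/12)(3.75)(1.24)² = 0.4805 kg m^2; centre at d = 0.411 m, so the parallel axis theorem gives I = 0.4805 + (3.75)(0.411)² = 1.114 kg m^2.
Rectangular plate: I_cm = (1/12)M(a²+b²) = (1/12)(0.659)[(1.13)² + (0.391)²] = 0.078519 kg m^2; centre at d = 0.3 m, so the parallel axis theorem gives I = 0.078519 + (0.659)(0.3)² = 0.13783 kg m^2.
Total I = 1.2518 kg m^2; total mass M = 4.409 kg.
k = √(I/M) = √(1.2518/4.409) = 0.53284 m.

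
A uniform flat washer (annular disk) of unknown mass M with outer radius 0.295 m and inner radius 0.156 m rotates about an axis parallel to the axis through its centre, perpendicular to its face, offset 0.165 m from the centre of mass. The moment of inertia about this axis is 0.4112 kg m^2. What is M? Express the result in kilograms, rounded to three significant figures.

I = I_cm + Md² = (1/2)M(R²+r²) + Md² = M·[0.5·[(0.295)² + (0.156)²] + (0.165)²] = M·0.082905.
So M = 0.4112 / 0.082905 = 4.9599 kg.

4.96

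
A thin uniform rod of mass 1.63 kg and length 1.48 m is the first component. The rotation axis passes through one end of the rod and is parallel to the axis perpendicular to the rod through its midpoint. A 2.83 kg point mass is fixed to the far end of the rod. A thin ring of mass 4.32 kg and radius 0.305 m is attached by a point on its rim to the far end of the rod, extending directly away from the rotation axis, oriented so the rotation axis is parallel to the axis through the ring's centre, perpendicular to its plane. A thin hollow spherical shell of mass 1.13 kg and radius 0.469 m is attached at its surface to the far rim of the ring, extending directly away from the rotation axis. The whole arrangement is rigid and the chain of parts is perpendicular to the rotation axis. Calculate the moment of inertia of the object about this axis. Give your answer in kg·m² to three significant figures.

29.1

Thin rod: I_cm = (1/12)ML² = (1/12)(1.63)(1.48)² = 0.29753 kg·m²; centre at d = 0.74 m, so the parallel axis theorem gives I = 0.29753 + (1.63)(0.74)² = 1.1901 kg·m².
Point mass: I_cm = 0; centre at d = 0.74 + 0.74 = 1.48 m, so the parallel axis theorem gives I = 0 + (2.83)(1.48)² = 6.1988 kg·m².
Thin ring: I_cm = MR² = (4.32)(0.305)² = 0.40187 kg·m²; centre at d = 0.74 + 0.74 + 0.305 = 1.785 m, so the parallel axis theorem gives I = 0.40187 + (4.32)(1.785)² = 14.166 kg·m².
Spherical shell: I_cm = (2/3)MR² = (2/3)(1.13)(0.469)² = 0.1657 kg·m²; centre at d = 0.74 + 0.74 + 0.305 + 0.305 + 0.469 = 2.559 m, so the parallel axis theorem gives I = 0.1657 + (1.13)(2.559)² = 7.5655 kg·m².
Total I = 1.1901 + 6.1988 + 14.166 + 7.5655 = 29.121 kg·m².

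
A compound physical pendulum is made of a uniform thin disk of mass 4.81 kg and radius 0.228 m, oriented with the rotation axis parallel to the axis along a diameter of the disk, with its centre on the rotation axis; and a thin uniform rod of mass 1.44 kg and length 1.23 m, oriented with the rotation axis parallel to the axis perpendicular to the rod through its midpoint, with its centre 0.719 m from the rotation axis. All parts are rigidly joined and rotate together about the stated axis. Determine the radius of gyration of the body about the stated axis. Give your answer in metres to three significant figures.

0.398

Thin disk: I_cm = (1/4)MR² = (1/4)(4.81)(0.228)² = 0.062511 kg m²; axis through the centre, so I = 0.062511 kg m².
Thin rod: I_cm = (1/12)ML² = (1/12)(1.44)(1.23)² = 0.18155 kg m²; centre at d = 0.719 m, so the parallel axis theorem gives I = 0.18155 + (1.44)(0.719)² = 0.92597 kg m².
Total I = 0.98848 kg m²; total mass M = 6.25 kg.
k = √(I/M) = √(0.98848/6.25) = 0.39769 m.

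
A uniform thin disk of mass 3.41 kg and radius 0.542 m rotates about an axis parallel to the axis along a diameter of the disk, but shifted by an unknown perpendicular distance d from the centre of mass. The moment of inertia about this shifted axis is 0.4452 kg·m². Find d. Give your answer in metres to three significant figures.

About the centre-of-mass axis, I_cm = (1/4)MR² = (1/4)(3.41)(0.542)² = 0.25043 kg·m².
Parallel axis theorem: I = I_cm + Md², so Md² = 0.4452 − 0.25043 = 0.19477 kg·m².
d = √(0.19477 / 3.41) = 0.23899 m.

0.239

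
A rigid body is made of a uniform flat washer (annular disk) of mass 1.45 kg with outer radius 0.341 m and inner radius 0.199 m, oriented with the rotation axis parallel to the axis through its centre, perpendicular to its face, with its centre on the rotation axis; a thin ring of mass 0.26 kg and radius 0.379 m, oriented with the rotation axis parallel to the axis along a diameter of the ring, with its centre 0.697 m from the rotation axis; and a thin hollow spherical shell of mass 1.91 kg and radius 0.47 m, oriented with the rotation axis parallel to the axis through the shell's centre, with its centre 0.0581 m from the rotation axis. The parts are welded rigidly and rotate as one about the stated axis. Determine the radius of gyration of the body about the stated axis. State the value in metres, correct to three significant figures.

0.388

Annular disk: I_cm = (1/2)M(R²+r²) = (1/2)(1.45)[(0.341)² + (0.199)²] = 0.11301 kg m^2; axis through the centre, so I = 0.11301 kg m^2.
Thin ring: I_cm = (1/2)MR² = (1/2)(0.26)(0.379)² = 0.018673 kg m^2; centre at d = 0.697 m, so the parallel axis theorem gives I = 0.018673 + (0.26)(0.697)² = 0.14498 kg m^2.
Spherical shell: I_cm = (2/3)MR² = (2/3)(1.91)(0.47)² = 0.28128 kg m^2; centre at d = 0.0581 m, so the parallel axis theorem gives I = 0.28128 + (1.91)(0.0581)² = 0.28773 kg m^2.
Total I = 0.54572 kg m^2; total mass M = 3.62 kg.
k = √(I/M) = √(0.54572/3.62) = 0.38827 m.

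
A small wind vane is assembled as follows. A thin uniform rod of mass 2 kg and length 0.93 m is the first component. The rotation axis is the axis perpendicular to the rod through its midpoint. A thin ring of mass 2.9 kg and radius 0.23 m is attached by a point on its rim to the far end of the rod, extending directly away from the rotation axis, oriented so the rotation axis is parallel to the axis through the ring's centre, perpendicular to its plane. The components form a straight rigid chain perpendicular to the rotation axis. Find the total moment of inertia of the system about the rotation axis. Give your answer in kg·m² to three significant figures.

1.70

Thin rod: I_cm = (1/12)ML² = (1/12)(2)(0.93)² = 0.14415 kg·m²; axis through the centre, so I = 0.14415 kg·m².
Thin ring: I_cm = MR² = (2.9)(0.23)² = 0.15341 kg·m²; centre at d = 0.465 + 0.23 = 0.695 m, so I = I_cm + Md² gives I = 0.15341 + (2.9)(0.695)² = 1.5542 kg·m².
Total I = 0.14415 + 1.5542 = 1.6983 kg·m².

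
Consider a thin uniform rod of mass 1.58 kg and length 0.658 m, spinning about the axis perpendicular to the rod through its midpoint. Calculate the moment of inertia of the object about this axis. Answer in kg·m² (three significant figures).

0.0570

I_cm = (1/12)ML² = (1/12)(1.58)(0.658)² = 0.057007 kg·m²; axis through the centre, so I = 0.057007 kg·m².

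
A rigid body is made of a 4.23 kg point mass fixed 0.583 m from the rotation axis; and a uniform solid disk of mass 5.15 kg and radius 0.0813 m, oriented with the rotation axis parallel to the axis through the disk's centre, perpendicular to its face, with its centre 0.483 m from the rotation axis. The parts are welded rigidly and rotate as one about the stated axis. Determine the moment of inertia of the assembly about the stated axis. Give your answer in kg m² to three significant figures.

2.66

Point mass: I_cm = 0; centre at d = 0.583 m, so the parallel axis theorem gives I = 0 + (4.23)(0.583)² = 1.4377 kg m².
Solid disk: I_cm = (1/2)MR² = (1/2)(5.15)(0.0813)² = 0.01702 kg m²; centre at d = 0.483 m, so the parallel axis theorem gives I = 0.01702 + (5.15)(0.483)² = 1.2185 kg m².
Total I = 1.4377 + 1.2185 = 2.6562 kg m².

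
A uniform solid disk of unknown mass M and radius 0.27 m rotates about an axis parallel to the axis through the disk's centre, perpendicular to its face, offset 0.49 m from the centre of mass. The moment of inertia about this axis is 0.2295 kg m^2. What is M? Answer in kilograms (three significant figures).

0.830

I = I_cm + Md² = (1/2)MR² + Md² = M·[0.5·(0.27)² + (0.49)²] = M·0.27655.
So M = 0.2295 / 0.27655 = 0.82987 kg.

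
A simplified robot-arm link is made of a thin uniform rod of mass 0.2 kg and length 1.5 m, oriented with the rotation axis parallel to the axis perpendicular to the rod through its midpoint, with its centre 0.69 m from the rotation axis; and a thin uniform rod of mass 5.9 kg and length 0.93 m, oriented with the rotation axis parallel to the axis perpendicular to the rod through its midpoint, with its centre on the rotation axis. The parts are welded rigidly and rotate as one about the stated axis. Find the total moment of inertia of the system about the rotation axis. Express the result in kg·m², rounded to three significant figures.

0.558

Thin rod: I_cm = (1/12)ML² = (1/12)(0.2)(1.5)² = 0.0375 kg·m²; centre at d = 0.69 m, so I = I_cm + Md² gives I = 0.0375 + (0.2)(0.69)² = 0.13272 kg·m².
Thin rod: I_cm = (1/12)ML² = (1/12)(5.9)(0.93)² = 0.42524 kg·m²; axis through the centre, so I = 0.42524 kg·m².
Total I = 0.13272 + 0.42524 = 0.55796 kg·m².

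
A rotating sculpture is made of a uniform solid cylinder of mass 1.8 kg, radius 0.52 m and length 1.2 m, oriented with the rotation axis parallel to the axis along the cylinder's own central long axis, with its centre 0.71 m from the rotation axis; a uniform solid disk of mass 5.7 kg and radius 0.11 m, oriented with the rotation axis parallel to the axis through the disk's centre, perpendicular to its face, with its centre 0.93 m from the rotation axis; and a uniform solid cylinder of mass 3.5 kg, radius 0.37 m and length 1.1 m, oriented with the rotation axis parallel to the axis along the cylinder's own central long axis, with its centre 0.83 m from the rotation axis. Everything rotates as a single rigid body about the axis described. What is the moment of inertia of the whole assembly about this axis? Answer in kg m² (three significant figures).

8.77

Solid cylinder: I_cm = (1/2)MR² = (1/2)(1.8)(0.52)² = 0.24336 kg m²; centre at d = 0.71 m, so the parallel axis theorem gives I = 0.24336 + (1.8)(0.71)² = 1.1507 kg m².
Solid disk: I_cm = (1/2)MR² = (1/2)(5.7)(0.11)² = 0.034485 kg m²; centre at d = 0.93 m, so the parallel axis theorem gives I = 0.034485 + (5.7)(0.93)² = 4.9644 kg m².
Solid cylinder: I_cm = (1/2)MR² = (1/2)(3.5)(0.37)² = 0.23957 kg m²; centre at d = 0.83 m, so the parallel axis theorem gives I = 0.23957 + (3.5)(0.83)² = 2.6507 kg m².
Total I = 1.1507 + 4.9644 + 2.6507 = 8.7659 kg m².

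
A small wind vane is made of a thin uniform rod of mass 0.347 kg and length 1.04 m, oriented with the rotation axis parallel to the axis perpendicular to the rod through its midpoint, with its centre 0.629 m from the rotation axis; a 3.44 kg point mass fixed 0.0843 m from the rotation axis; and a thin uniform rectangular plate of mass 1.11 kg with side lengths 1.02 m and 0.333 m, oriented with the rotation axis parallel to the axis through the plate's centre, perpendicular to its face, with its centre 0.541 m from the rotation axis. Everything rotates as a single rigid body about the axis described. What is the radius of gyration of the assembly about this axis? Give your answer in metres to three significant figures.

0.357

Thin rod: I_cm = (1/12)ML² = (1/12)(0.347)(1.04)² = 0.031276 kg m²; centre at d = 0.629 m, so the parallel axis theorem gives I = 0.031276 + (0.347)(0.629)² = 0.16856 kg m².
Point mass: I_cm = 0; centre at d = 0.0843 m, so the parallel axis theorem gives I = 0 + (3.44)(0.0843)² = 0.024446 kg m².
Rectangular plate: I_cm = (1/12)M(a²+b²) = (1/12)(1.11)[(1.02)² + (0.333)²] = 0.10649 kg m²; centre at d = 0.541 m, so the parallel axis theorem gives I = 0.10649 + (1.11)(0.541)² = 0.43137 kg m².
Total I = 0.62438 kg m²; total mass M = 4.897 kg.
k = √(I/M) = √(0.62438/4.897) = 0.35708 m.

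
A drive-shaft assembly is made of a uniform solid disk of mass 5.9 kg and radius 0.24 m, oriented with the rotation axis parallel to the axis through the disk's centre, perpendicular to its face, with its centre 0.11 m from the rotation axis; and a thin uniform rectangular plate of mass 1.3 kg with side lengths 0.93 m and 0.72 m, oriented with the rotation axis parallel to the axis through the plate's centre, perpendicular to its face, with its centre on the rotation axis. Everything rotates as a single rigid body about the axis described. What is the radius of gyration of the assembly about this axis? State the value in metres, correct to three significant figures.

Solid disk: I_cm = (1/2)MR² = (1/2)(5.9)(0.24)² = 0.16992 kg·m²; centre at d = 0.11 m, so the parallel axis theorem gives I = 0.16992 + (5.9)(0.11)² = 0.24131 kg·m².
Rectangular plate: I_cm = (1/12)M(a²+b²) = (1/12)(1.3)[(0.93)² + (0.72)²] = 0.14986 kg·m²; axis through the centre, so I = 0.14986 kg·m².
Total I = 0.39117 kg·m²; total mass M = 7.2 kg.
k = √(I/M) = √(0.39117/7.2) = 0.23309 m.

0.233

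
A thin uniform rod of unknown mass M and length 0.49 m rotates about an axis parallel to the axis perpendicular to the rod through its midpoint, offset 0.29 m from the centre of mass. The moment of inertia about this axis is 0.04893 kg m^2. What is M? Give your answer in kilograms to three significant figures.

I = I_cm + Md² = (1/12)ML² + Md² = M·[0.0833333·(0.49)² + (0.29)²] = M·0.10411.
So M = 0.04893 / 0.10411 = 0.46999 kg.

0.470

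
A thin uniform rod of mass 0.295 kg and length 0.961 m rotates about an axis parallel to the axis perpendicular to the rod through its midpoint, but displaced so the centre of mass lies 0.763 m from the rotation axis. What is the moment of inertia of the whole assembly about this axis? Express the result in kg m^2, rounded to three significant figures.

I_cm = (1/12)ML² = (1/12)(0.295)(0.961)² = 0.022703 kg m^2; centre at d = 0.763 m, so I = I_cm + Md² gives I = 0.022703 + (0.295)(0.763)² = 0.19444 kg m^2.

0.194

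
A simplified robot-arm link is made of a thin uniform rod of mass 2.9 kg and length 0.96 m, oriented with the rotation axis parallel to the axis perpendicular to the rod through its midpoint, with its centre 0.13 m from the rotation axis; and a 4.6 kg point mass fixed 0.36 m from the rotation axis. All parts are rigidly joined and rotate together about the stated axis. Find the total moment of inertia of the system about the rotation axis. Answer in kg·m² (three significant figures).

0.868

Thin rod: I_cm = (1/12)ML² = (1/12)(2.9)(0.96)² = 0.22272 kg·m²; centre at d = 0.13 m, so the parallel axis theorem gives I = 0.22272 + (2.9)(0.13)² = 0.27173 kg·m².
Point mass: I_cm = 0; centre at d = 0.36 m, so the parallel axis theorem gives I = 0 + (4.6)(0.36)² = 0.59616 kg·m².
Total I = 0.27173 + 0.59616 = 0.86789 kg·m².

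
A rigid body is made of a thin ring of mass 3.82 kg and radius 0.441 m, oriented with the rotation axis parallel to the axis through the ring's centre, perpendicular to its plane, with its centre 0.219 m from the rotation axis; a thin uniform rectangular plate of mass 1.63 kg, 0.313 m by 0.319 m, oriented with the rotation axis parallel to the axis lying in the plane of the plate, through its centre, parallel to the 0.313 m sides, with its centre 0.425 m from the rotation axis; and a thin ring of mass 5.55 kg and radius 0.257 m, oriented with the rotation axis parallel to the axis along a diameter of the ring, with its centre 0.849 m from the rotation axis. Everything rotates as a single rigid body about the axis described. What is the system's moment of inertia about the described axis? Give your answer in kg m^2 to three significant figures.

5.42

Thin ring: I_cm = MR² = (3.82)(0.441)² = 0.74292 kg m^2; centre at d = 0.219 m, so the parallel axis theorem gives I = 0.74292 + (3.82)(0.219)² = 0.92613 kg m^2.
Rectangular plate: I_cm = (1/12)Mb² = (1/12)(1.63)(0.319)² = 0.013823 kg m^2; centre at d = 0.425 m, so the parallel axis theorem gives I = 0.013823 + (1.63)(0.425)² = 0.30824 kg m^2.
Thin ring: I_cm = (1/2)MR² = (1/2)(5.55)(0.257)² = 0.18329 kg m^2; centre at d = 0.849 m, so the parallel axis theorem gives I = 0.18329 + (5.55)(0.849)² = 4.1837 kg m^2.
Total I = 0.92613 + 0.30824 + 4.1837 = 5.4181 kg m^2.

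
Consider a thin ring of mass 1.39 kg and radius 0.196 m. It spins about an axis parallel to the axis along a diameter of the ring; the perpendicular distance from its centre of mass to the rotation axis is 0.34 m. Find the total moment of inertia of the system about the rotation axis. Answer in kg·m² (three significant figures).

I_cm = (1/2)MR² = (1/2)(1.39)(0.196)² = 0.026699 kg·m²; centre at d = 0.34 m, so I = I_cm + Md² gives I = 0.026699 + (1.39)(0.34)² = 0.18738 kg·m².

0.187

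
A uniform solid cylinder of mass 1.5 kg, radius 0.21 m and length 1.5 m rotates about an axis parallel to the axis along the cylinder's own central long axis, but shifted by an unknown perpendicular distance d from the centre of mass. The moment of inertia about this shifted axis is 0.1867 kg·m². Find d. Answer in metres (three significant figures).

About the centre-of-mass axis, I_cm = (1/2)MR² = (1/2)(1.5)(0.21)² = 0.033075 kg·m².
Parallel axis theorem: I = I_cm + Md², so Md² = 0.1867 − 0.033075 = 0.15363 kg·m².
d = √(0.15363 / 1.5) = 0.32003 m.

0.320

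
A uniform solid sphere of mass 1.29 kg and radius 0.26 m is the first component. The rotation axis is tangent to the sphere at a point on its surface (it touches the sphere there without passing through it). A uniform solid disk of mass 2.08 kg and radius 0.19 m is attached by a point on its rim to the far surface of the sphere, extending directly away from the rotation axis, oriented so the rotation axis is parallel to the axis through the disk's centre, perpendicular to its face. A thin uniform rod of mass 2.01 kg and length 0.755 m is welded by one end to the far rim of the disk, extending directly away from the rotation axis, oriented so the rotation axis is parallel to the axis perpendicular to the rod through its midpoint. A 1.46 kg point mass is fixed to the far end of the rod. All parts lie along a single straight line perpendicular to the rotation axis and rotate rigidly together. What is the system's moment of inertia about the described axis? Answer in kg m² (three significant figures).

Solid sphere: I_cm = (2/5)MR² = (2/5)(1.29)(0.26)² = 0.034882 kg m²; centre at d = 0.26 m, so the parallel axis theorem gives I = 0.034882 + (1.29)(0.26)² = 0.12209 kg m².
Solid disk: I_cm = (1/2)MR² = (1/2)(2.08)(0.19)² = 0.037544 kg m²; centre at d = 0.26 + 0.26 + 0.19 = 0.71 m, so the parallel axis theorem gives I = 0.037544 + (2.08)(0.71)² = 1.0861 kg m².
Thin rod: I_cm = (1/12)ML² = (1/12)(2.01)(0.755)² = 0.095479 kg m²; centre at d = 0.26 + 0.26 + 0.19 + 0.19 + 0.3775 = 1.2775 m, so the parallel axis theorem gives I = 0.095479 + (2.01)(1.2775)² = 3.3758 kg m².
Point mass: I_cm = 0; centre at d = 0.26 + 0.26 + 0.19 + 0.19 + 0.3775 + 0.3775 = 1.655 m, so the parallel axis theorem gives I = 0 + (1.46)(1.655)² = 3.999 kg m².
Total I = 0.12209 + 1.0861 + 3.3758 + 3.999 = 8.5829 kg m².

8.58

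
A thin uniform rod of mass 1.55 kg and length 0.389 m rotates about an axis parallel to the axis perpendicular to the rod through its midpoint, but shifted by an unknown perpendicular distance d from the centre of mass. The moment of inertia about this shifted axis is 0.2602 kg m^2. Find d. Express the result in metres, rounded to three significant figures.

0.394

About the centre-of-mass axis, I_cm = (1/12)ML² = (1/12)(1.55)(0.389)² = 0.019546 kg m^2.
Parallel axis theorem: I = I_cm + Md², so Md² = 0.2602 − 0.019546 = 0.24065 kg m^2.
d = √(0.24065 / 1.55) = 0.39403 m.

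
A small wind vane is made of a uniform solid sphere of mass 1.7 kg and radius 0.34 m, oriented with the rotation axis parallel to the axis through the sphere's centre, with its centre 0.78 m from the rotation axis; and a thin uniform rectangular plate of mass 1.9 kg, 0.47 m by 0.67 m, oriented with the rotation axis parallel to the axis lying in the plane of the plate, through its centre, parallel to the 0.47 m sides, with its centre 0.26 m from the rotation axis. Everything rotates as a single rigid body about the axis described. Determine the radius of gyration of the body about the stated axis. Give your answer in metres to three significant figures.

0.604

Solid sphere: I_cm = (2/5)MR² = (2/5)(1.7)(0.34)² = 0.078608 kg m²; centre at d = 0.78 m, so I = I_cm + Md² gives I = 0.078608 + (1.7)(0.78)² = 1.1129 kg m².
Rectangular plate: I_cm = (1/12)Mb² = (1/12)(1.9)(0.67)² = 0.071076 kg m²; centre at d = 0.26 m, so I = I_cm + Md² gives I = 0.071076 + (1.9)(0.26)² = 0.19952 kg m².
Total I = 1.3124 kg m²; total mass M = 3.6 kg.
k = √(I/M) = √(1.3124/3.6) = 0.60379 m.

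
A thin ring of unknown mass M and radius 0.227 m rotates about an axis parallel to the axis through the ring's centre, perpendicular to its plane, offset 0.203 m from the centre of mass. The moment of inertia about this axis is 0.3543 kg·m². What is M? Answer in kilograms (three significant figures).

3.82

I = I_cm + Md² = MR² + Md² = M·[1·(0.227)² + (0.203)²] = M·0.092738.
So M = 0.3543 / 0.092738 = 3.8204 kg.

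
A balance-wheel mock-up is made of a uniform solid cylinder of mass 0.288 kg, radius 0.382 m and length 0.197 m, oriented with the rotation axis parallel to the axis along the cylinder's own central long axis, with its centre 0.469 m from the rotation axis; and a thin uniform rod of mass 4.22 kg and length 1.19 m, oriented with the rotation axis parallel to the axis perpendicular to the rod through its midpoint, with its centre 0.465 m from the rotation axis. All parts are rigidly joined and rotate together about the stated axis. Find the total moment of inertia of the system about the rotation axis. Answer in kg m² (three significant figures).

1.49

Solid cylinder: I_cm = (1/2)MR² = (1/2)(0.288)(0.382)² = 0.021013 kg m²; centre at d = 0.469 m, so I = I_cm + Md² gives I = 0.021013 + (0.288)(0.469)² = 0.084362 kg m².
Thin rod: I_cm = (1/12)ML² = (1/12)(4.22)(1.19)² = 0.498 kg m²; centre at d = 0.465 m, so I = I_cm + Md² gives I = 0.498 + (4.22)(0.465)² = 1.4105 kg m².
Total I = 0.084362 + 1.4105 = 1.4948 kg m².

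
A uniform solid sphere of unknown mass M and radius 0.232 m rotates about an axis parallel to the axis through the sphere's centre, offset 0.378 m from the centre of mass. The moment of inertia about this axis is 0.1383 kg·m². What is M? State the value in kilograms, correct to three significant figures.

0.841

I = I_cm + Md² = (2/5)MR² + Md² = M·[0.4·(0.232)² + (0.378)²] = M·0.16441.
So M = 0.1383 / 0.16441 = 0.84117 kg.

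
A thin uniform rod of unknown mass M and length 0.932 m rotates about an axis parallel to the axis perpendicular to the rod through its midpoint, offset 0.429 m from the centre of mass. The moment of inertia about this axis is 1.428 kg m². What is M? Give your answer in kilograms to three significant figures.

I = I_cm + Md² = (1/12)ML² + Md² = M·[0.0833333·(0.932)² + (0.429)²] = M·0.25643.
So M = 1.428 / 0.25643 = 5.5689 kg.

5.57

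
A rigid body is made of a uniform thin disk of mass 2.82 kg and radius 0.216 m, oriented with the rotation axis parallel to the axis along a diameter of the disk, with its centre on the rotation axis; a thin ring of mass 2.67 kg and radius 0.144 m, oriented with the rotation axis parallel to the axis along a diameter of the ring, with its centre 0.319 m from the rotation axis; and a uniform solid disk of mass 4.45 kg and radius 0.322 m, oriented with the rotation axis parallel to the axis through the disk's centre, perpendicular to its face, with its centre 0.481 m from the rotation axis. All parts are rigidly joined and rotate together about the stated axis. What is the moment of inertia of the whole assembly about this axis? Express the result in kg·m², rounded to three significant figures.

1.59

Thin disk: I_cm = (1/4)MR² = (1/4)(2.82)(0.216)² = 0.032892 kg·m²; axis through the centre, so I = 0.032892 kg·m².
Thin ring: I_cm = (1/2)MR² = (1/2)(2.67)(0.144)² = 0.027683 kg·m²; centre at d = 0.319 m, so I = I_cm + Md² gives I = 0.027683 + (2.67)(0.319)² = 0.29938 kg·m².
Solid disk: I_cm = (1/2)MR² = (1/2)(4.45)(0.322)² = 0.2307 kg·m²; centre at d = 0.481 m, so I = I_cm + Md² gives I = 0.2307 + (4.45)(0.481)² = 1.2603 kg·m².
Total I = 0.032892 + 0.29938 + 1.2603 = 1.5925 kg·m².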